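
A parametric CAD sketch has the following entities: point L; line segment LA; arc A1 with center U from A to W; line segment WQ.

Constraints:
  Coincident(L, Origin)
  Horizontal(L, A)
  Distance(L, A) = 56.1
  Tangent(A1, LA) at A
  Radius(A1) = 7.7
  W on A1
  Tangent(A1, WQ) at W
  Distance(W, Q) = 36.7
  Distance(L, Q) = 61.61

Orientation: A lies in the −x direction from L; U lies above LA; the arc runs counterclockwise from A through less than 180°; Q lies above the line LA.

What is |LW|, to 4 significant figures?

48.93

Checks: |UW| = 7.700 ✓; ∠(UW, WQ) = 90.00° ✓; |WQ| = 36.70 ✓; |LQ| = 61.61 ✓.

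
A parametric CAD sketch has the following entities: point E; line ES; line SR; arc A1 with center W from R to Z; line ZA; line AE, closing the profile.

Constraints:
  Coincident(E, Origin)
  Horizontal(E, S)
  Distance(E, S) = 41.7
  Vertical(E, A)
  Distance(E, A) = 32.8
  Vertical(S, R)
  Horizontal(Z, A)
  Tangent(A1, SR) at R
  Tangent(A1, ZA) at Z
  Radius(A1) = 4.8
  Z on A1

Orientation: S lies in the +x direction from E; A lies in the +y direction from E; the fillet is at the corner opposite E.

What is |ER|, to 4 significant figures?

50.23

E is at the origin; ES is horizontal with |ES| = 41.7 and S on the +x side, so S = (41.70, 0.000). EA is vertical with |EA| = 32.8 and A on the +y side, so A = (0.000, 32.80). The virtual corner opposite E is at (41.70, 32.80). Since A1 is tangent to SR there, WR ⟂ SR and A1 meets ZA tangentially, so WZ is at right angles to ZA, with radius 4.8, so the center W sits 4.8 in from both sides at W = (36.90, 28.00). That places the tangent points at R = (41.70, 28.00) on SR and Z = (36.90, 32.80) on ZA. Then |ER| = |R − E| = 50.23.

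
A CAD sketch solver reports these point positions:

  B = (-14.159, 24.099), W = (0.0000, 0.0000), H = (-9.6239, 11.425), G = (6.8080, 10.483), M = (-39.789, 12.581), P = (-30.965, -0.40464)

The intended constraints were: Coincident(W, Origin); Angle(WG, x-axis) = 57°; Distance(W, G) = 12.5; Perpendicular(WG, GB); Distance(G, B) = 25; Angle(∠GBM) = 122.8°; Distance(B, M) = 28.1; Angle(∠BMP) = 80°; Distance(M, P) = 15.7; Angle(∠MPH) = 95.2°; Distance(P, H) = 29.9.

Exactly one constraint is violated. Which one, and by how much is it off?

Distance(P, H) = 29.9 — off by 5.50.

W = (0.00, 0.00) ✓; WG at 57.00° ✓; |WG| = 12.50 ✓; ∠(WG, GB) = 90.00° ✓; |GB| = 25.00 ✓; ∠GBM = 122.8° ✓; |BM| = 28.10 ✓; ∠BMP = 80.00° ✓; |MP| = 15.70 ✓; ∠MPH = 95.20° ✓; |PH| = 24.40 ✗.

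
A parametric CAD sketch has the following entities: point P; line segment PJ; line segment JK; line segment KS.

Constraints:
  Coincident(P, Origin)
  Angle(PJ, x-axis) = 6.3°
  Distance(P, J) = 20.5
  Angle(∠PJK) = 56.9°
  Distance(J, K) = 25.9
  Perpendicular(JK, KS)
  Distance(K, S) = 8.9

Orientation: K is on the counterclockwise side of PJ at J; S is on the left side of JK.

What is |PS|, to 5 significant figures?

16.872

∠PJK = 56.9°, so JK runs at 6.3° + (180° − 56.9°) = 129.40° from the x-axis; with |JK| = 25.9, K = J + 25.9·(cos 129.40°, sin 129.40°) = (3.9367, 22.263). JK is perpendicular to KS; with |KS| = 8.9 on the left of JK, S = K + 8.9·(-0.77273, -0.63473) = (-2.9406, 16.614). Then |PS| = |S − P| = 16.872.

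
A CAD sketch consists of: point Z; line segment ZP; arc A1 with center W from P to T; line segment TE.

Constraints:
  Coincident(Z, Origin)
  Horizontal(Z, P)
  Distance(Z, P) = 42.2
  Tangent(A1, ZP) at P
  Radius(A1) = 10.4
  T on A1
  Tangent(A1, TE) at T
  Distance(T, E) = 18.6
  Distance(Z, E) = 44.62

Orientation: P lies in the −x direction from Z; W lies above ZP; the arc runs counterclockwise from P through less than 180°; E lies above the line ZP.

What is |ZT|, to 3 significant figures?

33.7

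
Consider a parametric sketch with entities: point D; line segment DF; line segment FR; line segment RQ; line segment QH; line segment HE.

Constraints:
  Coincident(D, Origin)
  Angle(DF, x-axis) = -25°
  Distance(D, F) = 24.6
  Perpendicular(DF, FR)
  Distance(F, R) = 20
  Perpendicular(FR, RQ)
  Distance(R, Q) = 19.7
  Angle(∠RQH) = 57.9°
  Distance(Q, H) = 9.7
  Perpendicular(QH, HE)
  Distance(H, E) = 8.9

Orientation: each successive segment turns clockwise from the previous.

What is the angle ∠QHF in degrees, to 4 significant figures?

161.1°

D is at the origin; DF runs at -25.0° with length 24.6, so F = (22.30, -10.40). DF is perpendicular to FR, so FR runs at -115.0°; with |FR| = 20.0, R = (13.84, -28.52). FR ⟂ RQ, so RQ runs at 155.0°; with |RQ| = 19.7, Q = (-4.011, -20.20). ∠RQH = 57.9° gives QH at 32.90° from the x-axis; with |QH| = 9.7, H = (4.133, -14.93). Then cos ∠QHF = HQ·HF / (|HQ||HF|), giving 161.1°.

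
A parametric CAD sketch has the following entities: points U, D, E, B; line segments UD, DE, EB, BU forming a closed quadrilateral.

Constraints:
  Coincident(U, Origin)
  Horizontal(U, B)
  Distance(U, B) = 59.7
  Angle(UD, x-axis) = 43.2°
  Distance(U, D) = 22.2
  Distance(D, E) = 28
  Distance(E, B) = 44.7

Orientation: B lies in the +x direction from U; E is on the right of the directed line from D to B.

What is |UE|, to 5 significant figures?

21.173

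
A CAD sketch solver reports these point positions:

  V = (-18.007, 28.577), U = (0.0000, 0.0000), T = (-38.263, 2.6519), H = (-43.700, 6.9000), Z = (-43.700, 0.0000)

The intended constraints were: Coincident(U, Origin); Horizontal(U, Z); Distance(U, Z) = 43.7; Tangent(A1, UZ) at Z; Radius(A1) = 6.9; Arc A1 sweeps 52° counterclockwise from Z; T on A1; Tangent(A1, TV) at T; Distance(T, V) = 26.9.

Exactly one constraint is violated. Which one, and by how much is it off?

Distance(T, V) = 26.9 — off by 6.00.

U = (0.00, 0.00) ✓; U.y = 0.00, Z.y = 0.00 ✓; |UZ| = 43.70 ✓; ∠(HZ, ZU) = 90.00° ✓; |HZ| = 6.900 ✓; bearing(H→T) − bearing(H→Z) = 52.00° ✓; |HT| = 6.900 ✓; ∠(HT, TV) = 90.00° ✓; |TV| = 32.90 ✗.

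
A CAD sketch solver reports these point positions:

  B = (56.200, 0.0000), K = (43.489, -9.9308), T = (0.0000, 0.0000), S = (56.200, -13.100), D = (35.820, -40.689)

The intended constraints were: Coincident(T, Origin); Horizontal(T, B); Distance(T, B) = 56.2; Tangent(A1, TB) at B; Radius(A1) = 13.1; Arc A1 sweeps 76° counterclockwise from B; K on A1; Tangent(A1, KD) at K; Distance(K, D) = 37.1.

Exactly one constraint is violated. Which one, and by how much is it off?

Distance(K, D) = 37.1 — off by 5.40.

T = (0.00, 0.00) ✓; T.y = 0.00, B.y = 0.00 ✓; |TB| = 56.20 ✓; ∠(SB, BT) = 90.00° ✓; |SB| = 13.10 ✓; bearing(S→K) − bearing(S→B) = 76.00° ✓; |SK| = 13.10 ✓; ∠(SK, KD) = 90.00° ✓; |KD| = 31.70 ✗.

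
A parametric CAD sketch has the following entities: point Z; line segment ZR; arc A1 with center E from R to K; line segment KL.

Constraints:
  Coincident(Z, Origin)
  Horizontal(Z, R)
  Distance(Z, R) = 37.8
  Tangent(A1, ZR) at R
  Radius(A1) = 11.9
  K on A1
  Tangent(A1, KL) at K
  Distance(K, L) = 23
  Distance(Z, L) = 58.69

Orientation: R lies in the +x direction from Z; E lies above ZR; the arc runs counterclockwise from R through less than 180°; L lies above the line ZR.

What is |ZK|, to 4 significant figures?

51.43

Checks: |EK| = 11.90 ✓; ∠(EK, KL) = 90.00° ✓; |KL| = 23.00 ✓; |ZL| = 58.69 ✓.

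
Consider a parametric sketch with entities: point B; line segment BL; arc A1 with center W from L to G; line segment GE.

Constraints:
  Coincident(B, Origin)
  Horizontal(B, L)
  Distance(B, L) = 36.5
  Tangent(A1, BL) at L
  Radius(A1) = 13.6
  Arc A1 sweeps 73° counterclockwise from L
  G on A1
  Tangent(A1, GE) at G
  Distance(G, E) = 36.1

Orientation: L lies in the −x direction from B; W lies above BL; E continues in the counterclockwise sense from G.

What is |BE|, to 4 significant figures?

46.00

B is at the origin; B and L share the same y with |BL| = 36.5 and L on the −x side, so L = (-36.50, 0.000). A1 meets BL tangentially, so WL is at right angles to BL, so W = L + (0, 13.6) = (-36.50, 13.60). On A1, L sits at bearing -90° from W; a 73° counterclockwise sweep puts G at bearing -17°, so G = W + 13.6·(cos -17°, sin -17°) = (-23.49, 9.624). Tangency of A1 to GE means the radius WG is perpendicular to GE, so GE runs along (−sin -17°, cos -17°); with |GE| = 36.1, E = (-12.94, 44.15). Then |BE| = |E − B| = 46.00.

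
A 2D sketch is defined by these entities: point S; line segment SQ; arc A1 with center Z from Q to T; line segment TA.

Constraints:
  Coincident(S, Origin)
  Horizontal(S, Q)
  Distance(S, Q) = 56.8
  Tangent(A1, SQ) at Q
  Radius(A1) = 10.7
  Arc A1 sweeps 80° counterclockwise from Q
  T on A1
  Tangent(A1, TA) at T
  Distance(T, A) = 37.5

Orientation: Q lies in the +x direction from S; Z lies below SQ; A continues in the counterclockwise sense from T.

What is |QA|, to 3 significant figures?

48.8

S is at the origin; SQ is horizontal with |SQ| = 56.8 and Q on the +x side, so Q = (56.8, 0.00). A1 meets SQ tangentially, so ZQ is at right angles to SQ, so Z = Q + (0, -10.7) = (56.8, -10.7). On A1, Q sits at bearing 90° from Z; an 80° counterclockwise sweep puts T at bearing 170°, so T = Z + 10.7·(cos 170°, sin 170°) = (46.3, -8.84). A1 meets TA tangentially, so ZT is at right angles to TA, so TA runs along (−sin 170°, cos 170°); with |TA| = 37.5, A = (39.8, -45.8). Then |QA| = |A − Q| = 48.8.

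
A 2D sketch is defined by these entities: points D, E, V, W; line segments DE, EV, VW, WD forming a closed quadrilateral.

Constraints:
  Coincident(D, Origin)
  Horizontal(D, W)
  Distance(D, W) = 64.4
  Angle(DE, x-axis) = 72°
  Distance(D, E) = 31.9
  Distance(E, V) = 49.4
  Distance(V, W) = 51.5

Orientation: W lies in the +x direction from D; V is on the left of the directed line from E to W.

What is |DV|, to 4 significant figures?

74.68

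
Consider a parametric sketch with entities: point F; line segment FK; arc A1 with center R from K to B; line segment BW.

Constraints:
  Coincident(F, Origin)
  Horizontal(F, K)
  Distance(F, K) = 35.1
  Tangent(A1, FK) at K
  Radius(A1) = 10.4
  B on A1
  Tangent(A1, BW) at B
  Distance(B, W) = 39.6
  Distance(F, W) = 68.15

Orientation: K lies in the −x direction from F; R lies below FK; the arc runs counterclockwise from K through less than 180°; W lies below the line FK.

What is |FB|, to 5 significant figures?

46.602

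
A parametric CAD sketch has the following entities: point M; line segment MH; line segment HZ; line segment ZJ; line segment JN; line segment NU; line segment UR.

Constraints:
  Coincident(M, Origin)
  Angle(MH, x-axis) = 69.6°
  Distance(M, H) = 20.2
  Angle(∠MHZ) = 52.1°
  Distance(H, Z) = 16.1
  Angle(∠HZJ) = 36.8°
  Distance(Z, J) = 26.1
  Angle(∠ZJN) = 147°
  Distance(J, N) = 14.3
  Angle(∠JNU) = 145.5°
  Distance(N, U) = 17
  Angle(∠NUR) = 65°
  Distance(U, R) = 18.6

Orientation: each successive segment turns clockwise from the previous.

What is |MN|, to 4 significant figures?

31.48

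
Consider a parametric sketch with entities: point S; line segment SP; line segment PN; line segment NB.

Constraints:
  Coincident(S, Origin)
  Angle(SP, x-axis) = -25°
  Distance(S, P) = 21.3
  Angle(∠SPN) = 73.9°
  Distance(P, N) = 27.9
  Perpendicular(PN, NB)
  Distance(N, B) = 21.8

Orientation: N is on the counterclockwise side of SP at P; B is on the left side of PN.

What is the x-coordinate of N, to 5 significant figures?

23.621

S is at the origin; SP runs at -25.0° with length 21.3, so P = 21.3·(cos -25.0°, sin -25.0°) = (19.304, -9.0018). ∠SPN = 73.9°, so PN runs at -25.0° + (180° − 73.9°) = 81.100° from the x-axis; with |PN| = 27.9, N = P + 27.9·(cos 81.100°, sin 81.100°) = (23.621, 18.562). So N.x = 23.621.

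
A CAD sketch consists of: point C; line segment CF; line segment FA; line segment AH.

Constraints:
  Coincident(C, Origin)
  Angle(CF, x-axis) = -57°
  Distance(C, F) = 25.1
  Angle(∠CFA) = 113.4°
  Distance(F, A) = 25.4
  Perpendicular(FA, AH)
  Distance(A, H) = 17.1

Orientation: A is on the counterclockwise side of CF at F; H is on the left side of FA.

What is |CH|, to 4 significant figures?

35.86

C is at the origin; CF runs at -57.0° with length 25.1, so F = 25.1·(cos -57.0°, sin -57.0°) = (13.67, -21.05). ∠CFA = 113.4°, so FA runs at -57.0° + (180° − 113.4°) = 9.600° from the x-axis; with |FA| = 25.4, A = F + 25.4·(cos 9.600°, sin 9.600°) = (38.71, -16.81). FA ⟂ AH; with |AH| = 17.1 on the left of FA, H = A + 17.1·(-0.1668, 0.9860) = (35.86, 0.04583). Then |CH| = |H − C| = 35.86.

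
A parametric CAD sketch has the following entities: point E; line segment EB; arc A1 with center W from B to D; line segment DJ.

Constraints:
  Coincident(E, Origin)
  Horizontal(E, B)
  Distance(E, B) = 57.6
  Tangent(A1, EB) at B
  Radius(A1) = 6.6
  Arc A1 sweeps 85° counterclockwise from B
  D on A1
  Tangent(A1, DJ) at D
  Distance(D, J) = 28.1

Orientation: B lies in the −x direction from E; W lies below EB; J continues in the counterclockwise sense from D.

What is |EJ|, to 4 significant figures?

74.81

E is at the origin; EB is horizontal with |EB| = 57.6 and B on the −x side, so B = (-57.60, 0.000). The tangent condition forces WB to be normal to EB, so W = B + (0, -6.6) = (-57.60, -6.600). On A1, B sits at bearing 90° from W; an 85° counterclockwise sweep puts D at bearing 175°, so D = W + 6.6·(cos 175°, sin 175°) = (-64.17, -6.025). Tangency of A1 to DJ means the radius WD is perpendicular to DJ, so DJ runs along (−sin 175°, cos 175°); with |DJ| = 28.1, J = (-66.62, -34.02). Then |EJ| = |J − E| = 74.81.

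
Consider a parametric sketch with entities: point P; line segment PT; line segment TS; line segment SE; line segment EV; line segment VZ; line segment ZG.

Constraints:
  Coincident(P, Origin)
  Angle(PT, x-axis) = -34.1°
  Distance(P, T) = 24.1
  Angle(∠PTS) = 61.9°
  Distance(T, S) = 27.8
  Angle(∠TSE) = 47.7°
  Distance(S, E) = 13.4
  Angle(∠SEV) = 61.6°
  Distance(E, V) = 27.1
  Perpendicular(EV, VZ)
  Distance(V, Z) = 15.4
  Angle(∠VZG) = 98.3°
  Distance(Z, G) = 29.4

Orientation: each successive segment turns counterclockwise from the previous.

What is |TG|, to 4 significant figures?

38.35

EV is perpendicular to VZ, so VZ runs at 64.70°; with |VZ| = 15.4, Z = (43.14, 8.545). ∠VZG = 98.3° gives ZG at 146.4° from the x-axis; with |ZG| = 29.4, G = (18.66, 24.81). Then |TG| = |G − T| = 38.35.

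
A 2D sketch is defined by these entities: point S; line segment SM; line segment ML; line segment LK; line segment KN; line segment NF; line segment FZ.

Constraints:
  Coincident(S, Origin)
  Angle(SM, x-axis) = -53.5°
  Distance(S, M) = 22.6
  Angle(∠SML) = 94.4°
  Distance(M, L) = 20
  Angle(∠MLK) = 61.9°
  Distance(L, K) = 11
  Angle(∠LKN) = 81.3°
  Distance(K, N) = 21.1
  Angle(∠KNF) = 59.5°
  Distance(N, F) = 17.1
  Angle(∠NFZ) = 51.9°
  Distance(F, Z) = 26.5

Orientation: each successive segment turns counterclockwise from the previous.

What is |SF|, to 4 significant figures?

35.59

S is at the origin; SM runs at -53.5° with length 22.6, so M = (13.44, -18.17). ∠SML = 94.4° gives ML at 32.10° from the x-axis; with |ML| = 20.0, L = (30.39, -7.539). ∠MLK = 61.9° gives LK at 150.2° from the x-axis; with |LK| = 11.0, K = (20.84, -2.072). ∠LKN = 81.3° gives KN at -111.1° from the x-axis; with |KN| = 21.1, N = (13.24, -21.76). ∠KNF = 59.5° gives NF at 9.400° from the x-axis; with |NF| = 17.1, F = (30.11, -18.96). Then |SF| = |F − S| = 35.59.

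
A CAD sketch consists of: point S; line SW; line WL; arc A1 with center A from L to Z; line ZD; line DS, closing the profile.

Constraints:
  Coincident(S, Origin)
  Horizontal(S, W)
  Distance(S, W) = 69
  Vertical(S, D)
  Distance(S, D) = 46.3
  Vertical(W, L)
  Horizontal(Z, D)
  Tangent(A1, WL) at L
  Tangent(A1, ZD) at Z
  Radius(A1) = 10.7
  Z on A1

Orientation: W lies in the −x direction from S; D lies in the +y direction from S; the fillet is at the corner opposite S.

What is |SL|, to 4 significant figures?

77.64

The virtual corner opposite S is at (-69.00, 46.30). The tangent condition forces AL to be normal to WL and since A1 is tangent to ZD there, AZ ⟂ ZD, with radius 10.7, so the center A sits 10.7 in from both sides at A = (-58.30, 35.60). That places the tangent points at L = (-69.00, 35.60) on WL and Z = (-58.30, 46.30) on ZD. Then |SL| = |L − S| = 77.64.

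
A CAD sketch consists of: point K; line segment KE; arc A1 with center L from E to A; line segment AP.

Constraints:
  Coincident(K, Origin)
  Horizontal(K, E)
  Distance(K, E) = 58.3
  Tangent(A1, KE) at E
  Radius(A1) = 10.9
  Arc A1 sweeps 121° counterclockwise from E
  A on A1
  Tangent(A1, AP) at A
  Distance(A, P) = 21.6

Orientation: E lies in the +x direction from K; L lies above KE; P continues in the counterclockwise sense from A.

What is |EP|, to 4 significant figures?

35.07

K is at the origin; K and E share the same y with |KE| = 58.3 and E on the +x side, so E = (58.30, 0.000). The tangent condition forces LE to be normal to KE, so L = E + (0, 10.9) = (58.30, 10.90). On A1, E sits at bearing -90° from L; a 121° counterclockwise sweep puts A at bearing 31°, so A = L + 10.9·(cos 31°, sin 31°) = (67.64, 16.51). A1 meets AP tangentially, so LA is at right angles to AP, so AP runs along (−sin 31°, cos 31°); with |AP| = 21.6, P = (56.52, 35.03). Then |EP| = |P − E| = 35.07.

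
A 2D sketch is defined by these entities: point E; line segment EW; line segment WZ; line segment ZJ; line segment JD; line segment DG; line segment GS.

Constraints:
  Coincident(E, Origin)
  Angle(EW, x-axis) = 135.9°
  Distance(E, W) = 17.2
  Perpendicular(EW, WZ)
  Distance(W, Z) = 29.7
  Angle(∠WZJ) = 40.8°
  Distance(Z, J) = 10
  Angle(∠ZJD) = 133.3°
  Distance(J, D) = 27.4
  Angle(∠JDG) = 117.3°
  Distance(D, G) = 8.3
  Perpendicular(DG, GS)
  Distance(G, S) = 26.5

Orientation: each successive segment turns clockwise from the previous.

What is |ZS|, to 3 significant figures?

19.0

∠JDG = 117.3° gives DG at 157° from the x-axis; with |DG| = 8.3, G = (-20.9, 8.91). DG ⟂ GS, so GS runs at 67.3°; with |GS| = 26.5, S = (-10.7, 33.4). Then |ZS| = |S − Z| = 19.0.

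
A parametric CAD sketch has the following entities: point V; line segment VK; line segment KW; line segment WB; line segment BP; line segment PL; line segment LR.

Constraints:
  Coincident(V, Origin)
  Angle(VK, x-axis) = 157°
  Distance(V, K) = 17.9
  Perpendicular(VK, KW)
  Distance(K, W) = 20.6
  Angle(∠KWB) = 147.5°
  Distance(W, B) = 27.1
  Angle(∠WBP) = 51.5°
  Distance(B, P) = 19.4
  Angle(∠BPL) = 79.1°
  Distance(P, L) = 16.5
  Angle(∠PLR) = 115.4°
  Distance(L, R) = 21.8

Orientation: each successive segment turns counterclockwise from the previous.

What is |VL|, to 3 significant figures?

26.4

V is at the origin; VK runs at 157.0° with length 17.9, so K = (-16.5, 6.99). The perpendicularity gives KW at right angles to VK, so KW runs at -113°; with |KW| = 20.6, W = (-24.5, -12.0). ∠KWB = 147.5° gives WB at -80.5° from the x-axis; with |WB| = 27.1, B = (-20.1, -38.7). ∠WBP = 51.5° gives BP at 48.0° from the x-axis; with |BP| = 19.4, P = (-7.07, -24.3). ∠BPL = 79.1° gives PL at 149° from the x-axis; with |PL| = 16.5, L = (-21.2, -15.8). Then |VL| = |L − V| = 26.4.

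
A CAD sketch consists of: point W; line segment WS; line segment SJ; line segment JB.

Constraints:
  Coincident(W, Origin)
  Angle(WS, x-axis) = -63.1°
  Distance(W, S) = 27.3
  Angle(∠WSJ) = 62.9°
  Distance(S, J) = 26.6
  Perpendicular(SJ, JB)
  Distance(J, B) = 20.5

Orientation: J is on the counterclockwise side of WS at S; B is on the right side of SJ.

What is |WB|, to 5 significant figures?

46.988

W is at the origin; WS runs at -63.1° with length 27.3, so S = 27.3·(cos -63.1°, sin -63.1°) = (12.351, -24.346). ∠WSJ = 62.9°, so SJ runs at -63.1° + (180° − 62.9°) = 54.000° from the x-axis; with |SJ| = 26.6, J = S + 26.6·(cos 54.000°, sin 54.000°) = (27.987, -2.8262). SJ is perpendicular to JB; with |JB| = 20.5 on the right of SJ, B = J + 20.5·(0.80902, -0.58779) = (44.571, -14.876). Then |WB| = |B − W| = 46.988.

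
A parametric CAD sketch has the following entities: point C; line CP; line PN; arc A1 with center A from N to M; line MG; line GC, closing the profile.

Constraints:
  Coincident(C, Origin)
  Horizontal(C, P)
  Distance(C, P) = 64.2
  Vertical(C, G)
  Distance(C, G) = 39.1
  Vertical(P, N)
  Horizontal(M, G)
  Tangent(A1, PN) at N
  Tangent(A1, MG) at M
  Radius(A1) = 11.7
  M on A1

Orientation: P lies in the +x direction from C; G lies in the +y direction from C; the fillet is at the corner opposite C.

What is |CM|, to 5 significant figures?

65.460

C is at the origin; C and P share the same y with |CP| = 64.2 and P on the +x side, so P = (64.200, 0.0000). CG is vertical with |CG| = 39.1 and G on the +y side, so G = (0.0000, 39.100). The virtual corner opposite C is at (64.200, 39.100). Tangency of A1 to PN means the radius AN is perpendicular to PN and since A1 is tangent to MG there, AM ⟂ MG, with radius 11.7, so the center A sits 11.7 in from both sides at A = (52.500, 27.400). That places the tangent points at N = (64.200, 27.400) on PN and M = (52.500, 39.100) on MG. Then |CM| = |M − C| = 65.460.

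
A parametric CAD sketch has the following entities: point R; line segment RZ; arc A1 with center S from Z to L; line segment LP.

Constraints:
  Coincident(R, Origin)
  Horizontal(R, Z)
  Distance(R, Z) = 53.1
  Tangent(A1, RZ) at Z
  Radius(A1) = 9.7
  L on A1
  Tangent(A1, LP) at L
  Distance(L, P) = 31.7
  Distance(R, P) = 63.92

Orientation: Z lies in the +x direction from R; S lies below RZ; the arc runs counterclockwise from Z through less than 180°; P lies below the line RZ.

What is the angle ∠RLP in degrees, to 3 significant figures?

112°

R is at the origin; RZ is horizontal with |RZ| = 53.1 and Z on the +x side, so Z = (53.1, 0.00). The tangent condition forces SZ to be normal to RZ, so S = Z + (0, -9.7) = (53.1, -9.70). Since SL ⟂ LP (tangency), |SP| = √(9.7² + 31.7²) = 33.2 regardless of where L sits on A1. So P lies on both circle(R, 63.92) and circle(S, 33.2); the below-RZ intersection is P = (47.8, -42.4). L is the foot of the tangent from P: L = (43.5, -11.0).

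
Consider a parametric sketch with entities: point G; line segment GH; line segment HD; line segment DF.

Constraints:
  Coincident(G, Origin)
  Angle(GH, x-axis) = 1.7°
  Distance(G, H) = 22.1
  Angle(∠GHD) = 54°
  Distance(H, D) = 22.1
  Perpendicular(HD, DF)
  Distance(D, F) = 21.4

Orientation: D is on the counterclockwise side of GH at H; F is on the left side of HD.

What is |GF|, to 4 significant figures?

9.767

∠GHD = 54.0°, so HD runs at 1.7° + (180° − 54.0°) = 127.7° from the x-axis; with |HD| = 22.1, D = H + 22.1·(cos 127.7°, sin 127.7°) = (8.576, 18.14). The perpendicularity gives DF at right angles to HD; with |DF| = 21.4 on the left of HD, F = D + 21.4·(-0.7912, -0.6115) = (-8.357, 5.055). Then |GF| = |F − G| = 9.767.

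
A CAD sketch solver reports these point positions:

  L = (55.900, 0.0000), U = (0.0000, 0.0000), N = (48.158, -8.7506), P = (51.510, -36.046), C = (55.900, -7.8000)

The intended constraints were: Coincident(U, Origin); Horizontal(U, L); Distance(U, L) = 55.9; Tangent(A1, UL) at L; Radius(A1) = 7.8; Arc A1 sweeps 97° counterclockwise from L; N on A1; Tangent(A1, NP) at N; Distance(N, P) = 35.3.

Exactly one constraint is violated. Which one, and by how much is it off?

Distance(N, P) = 35.3 — off by 7.80.

U = (0.00, 0.00) ✓; U.y = 0.00, L.y = 0.00 ✓; |UL| = 55.90 ✓; ∠(CL, LU) = 90.00° ✓; |CL| = 7.800 ✓; bearing(C→N) − bearing(C→L) = 97.00° ✓; |CN| = 7.800 ✓; ∠(CN, NP) = 90.00° ✓; |NP| = 27.50 ✗.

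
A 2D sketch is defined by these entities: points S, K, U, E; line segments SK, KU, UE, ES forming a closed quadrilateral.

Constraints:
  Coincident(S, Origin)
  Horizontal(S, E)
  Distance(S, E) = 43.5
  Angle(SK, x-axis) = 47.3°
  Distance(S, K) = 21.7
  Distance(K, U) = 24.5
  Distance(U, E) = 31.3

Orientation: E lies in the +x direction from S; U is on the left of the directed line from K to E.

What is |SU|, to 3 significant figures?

45.9

S is at the origin; SE is horizontal with |SE| = 43.5 and E in +x, so E = (43.5, 0). SK runs at 47.3° with |SK| = 21.7, so K = (14.7, 15.9). U is determined by |KU| = 24.5 and |UE| = 31.3 together: it lies at the intersection of circle(K, 24.5) and circle(E, 31.3). With |KE| = 32.9, the foot of the radical line on KE is 10.7 from K and the perpendicular offset is √(24.5² − 10.7²) = 22.0. Taking the left-of-KE solution: U = (34.7, 30.1).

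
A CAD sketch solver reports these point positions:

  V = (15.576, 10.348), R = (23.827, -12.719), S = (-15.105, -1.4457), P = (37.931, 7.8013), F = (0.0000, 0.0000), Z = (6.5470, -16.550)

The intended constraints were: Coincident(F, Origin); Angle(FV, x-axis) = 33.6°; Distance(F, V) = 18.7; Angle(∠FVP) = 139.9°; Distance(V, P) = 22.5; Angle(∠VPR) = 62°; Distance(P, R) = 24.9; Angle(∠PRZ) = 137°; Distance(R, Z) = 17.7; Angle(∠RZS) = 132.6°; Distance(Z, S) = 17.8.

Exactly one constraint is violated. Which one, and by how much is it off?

Distance(Z, S) = 17.8 — off by 8.60.

F = (0.00, 0.00) ✓; FV at 33.60° ✓; |FV| = 18.70 ✓; ∠FVP = 139.9° ✓; |VP| = 22.50 ✓; ∠VPR = 62.00° ✓; |PR| = 24.90 ✓; ∠PRZ = 137.0° ✓; |RZ| = 17.70 ✓; ∠RZS = 132.6° ✓; |ZS| = 26.40 ✗.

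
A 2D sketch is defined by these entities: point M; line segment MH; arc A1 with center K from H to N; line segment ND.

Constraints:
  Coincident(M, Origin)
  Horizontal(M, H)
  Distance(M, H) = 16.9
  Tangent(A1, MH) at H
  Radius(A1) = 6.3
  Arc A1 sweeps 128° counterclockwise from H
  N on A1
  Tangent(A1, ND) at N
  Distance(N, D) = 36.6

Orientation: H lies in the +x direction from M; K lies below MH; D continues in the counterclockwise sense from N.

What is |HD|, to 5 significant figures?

42.793

M is at the origin; MH is horizontal with |MH| = 16.9 and H on the +x side, so H = (16.900, 0.0000). Tangency of A1 to MH means the radius KH is perpendicular to MH, so K = H + (0, -6.3) = (16.900, -6.3000). On A1, H sits at bearing 90° from K; a 128° counterclockwise sweep puts N at bearing 218°, so N = K + 6.3·(cos 218°, sin 218°) = (11.936, -10.179). The tangent condition forces KN to be normal to ND, so ND runs along (−sin 218°, cos 218°); with |ND| = 36.6, D = (34.469, -39.020). Then |HD| = |D − H| = 42.793.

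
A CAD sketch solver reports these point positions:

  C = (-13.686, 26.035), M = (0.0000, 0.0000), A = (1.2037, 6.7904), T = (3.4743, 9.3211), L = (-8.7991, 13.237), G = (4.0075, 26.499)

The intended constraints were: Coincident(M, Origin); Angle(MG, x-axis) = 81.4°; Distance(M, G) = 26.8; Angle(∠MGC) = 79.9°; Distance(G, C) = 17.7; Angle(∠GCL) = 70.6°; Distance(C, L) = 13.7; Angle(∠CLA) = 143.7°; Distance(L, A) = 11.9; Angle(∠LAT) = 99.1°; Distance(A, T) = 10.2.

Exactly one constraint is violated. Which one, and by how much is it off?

Distance(A, T) = 10.2 — off by 6.80.

M = (0.00, 0.00) ✓; MG at 81.40° ✓; |MG| = 26.80 ✓; ∠MGC = 79.90° ✓; |GC| = 17.70 ✓; ∠GCL = 70.60° ✓; |CL| = 13.70 ✓; ∠CLA = 143.7° ✓; |LA| = 11.90 ✓; ∠LAT = 99.10° ✓; |AT| = 3.400 ✗.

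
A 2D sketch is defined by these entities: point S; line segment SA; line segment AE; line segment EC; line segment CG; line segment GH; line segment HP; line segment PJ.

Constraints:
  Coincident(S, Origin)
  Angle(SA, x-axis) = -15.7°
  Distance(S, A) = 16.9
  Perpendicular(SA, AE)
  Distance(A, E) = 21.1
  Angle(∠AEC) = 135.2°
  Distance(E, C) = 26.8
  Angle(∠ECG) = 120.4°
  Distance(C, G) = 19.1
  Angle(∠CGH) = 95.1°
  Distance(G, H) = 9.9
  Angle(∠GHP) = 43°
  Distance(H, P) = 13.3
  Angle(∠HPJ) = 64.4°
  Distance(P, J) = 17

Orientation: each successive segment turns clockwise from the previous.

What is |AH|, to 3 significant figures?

44.0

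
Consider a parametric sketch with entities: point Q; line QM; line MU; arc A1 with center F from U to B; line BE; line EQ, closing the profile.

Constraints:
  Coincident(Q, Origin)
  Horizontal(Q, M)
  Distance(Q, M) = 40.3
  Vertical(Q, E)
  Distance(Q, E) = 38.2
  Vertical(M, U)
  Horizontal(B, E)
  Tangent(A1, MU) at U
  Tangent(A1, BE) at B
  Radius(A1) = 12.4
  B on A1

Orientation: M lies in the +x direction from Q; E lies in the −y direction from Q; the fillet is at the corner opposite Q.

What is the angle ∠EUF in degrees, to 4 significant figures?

17.10°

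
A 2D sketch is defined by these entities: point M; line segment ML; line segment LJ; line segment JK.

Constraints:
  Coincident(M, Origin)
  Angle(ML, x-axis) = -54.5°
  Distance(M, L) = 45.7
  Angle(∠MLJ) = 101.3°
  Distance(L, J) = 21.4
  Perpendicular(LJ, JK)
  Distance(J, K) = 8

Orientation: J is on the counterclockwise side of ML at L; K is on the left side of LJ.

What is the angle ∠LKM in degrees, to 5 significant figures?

70.990°

M is at the origin; ML runs at -54.5° with length 45.7, so L = 45.7·(cos -54.5°, sin -54.5°) = (26.538, -37.205). ∠MLJ = 101.3°, so LJ runs at -54.5° + (180° − 101.3°) = 24.200° from the x-axis; with |LJ| = 21.4, J = L + 21.4·(cos 24.200°, sin 24.200°) = (46.057, -28.433). The perpendicularity gives JK at right angles to LJ; with |JK| = 8.0 on the left of LJ, K = J + 8.0·(-0.40992, 0.91212) = (42.778, -21.136). Then cos ∠LKM = KL·KM / (|KL||KM|), giving 70.990°.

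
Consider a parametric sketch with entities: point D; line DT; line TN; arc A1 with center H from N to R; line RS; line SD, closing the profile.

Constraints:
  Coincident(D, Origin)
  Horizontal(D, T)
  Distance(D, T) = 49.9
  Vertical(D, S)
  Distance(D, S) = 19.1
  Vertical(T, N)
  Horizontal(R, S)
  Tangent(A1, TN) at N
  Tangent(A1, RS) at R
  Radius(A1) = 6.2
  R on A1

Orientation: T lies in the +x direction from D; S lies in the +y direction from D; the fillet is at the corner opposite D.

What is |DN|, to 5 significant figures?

51.540

The virtual corner opposite D is at (49.900, 19.100). The tangent condition forces HN to be normal to TN and the tangent condition forces HR to be normal to RS, with radius 6.2, so the center H sits 6.2 in from both sides at H = (43.700, 12.900). That places the tangent points at N = (49.900, 12.900) on TN and R = (43.700, 19.100) on RS. Then |DN| = |N − D| = 51.540.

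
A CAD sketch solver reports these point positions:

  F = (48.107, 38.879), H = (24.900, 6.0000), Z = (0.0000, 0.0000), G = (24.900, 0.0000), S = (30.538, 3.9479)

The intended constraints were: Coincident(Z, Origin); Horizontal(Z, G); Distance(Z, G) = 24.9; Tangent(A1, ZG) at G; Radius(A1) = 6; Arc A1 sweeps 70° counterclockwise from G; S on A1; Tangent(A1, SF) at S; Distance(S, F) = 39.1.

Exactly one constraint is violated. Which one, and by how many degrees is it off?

Tangent(A1, SF) at S — off by 6.70°.

Z = (0.00, 0.00) ✓; Z.y = 0.00, G.y = 0.00 ✓; |ZG| = 24.90 ✓; ∠(HG, GZ) = 90.00° ✓; |HG| = 6.000 ✓; bearing(H→S) − bearing(H→G) = 70.00° ✓; |HS| = 6.000 ✓; ∠(HS, SF) = 96.70° ✗; |SF| = 39.10 ✓.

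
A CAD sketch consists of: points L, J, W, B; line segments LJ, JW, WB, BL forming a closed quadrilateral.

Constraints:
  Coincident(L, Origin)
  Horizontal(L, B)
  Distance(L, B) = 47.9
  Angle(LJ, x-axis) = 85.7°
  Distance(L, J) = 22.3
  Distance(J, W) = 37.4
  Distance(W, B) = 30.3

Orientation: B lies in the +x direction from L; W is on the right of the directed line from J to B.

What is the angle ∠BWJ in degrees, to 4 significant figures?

97.98°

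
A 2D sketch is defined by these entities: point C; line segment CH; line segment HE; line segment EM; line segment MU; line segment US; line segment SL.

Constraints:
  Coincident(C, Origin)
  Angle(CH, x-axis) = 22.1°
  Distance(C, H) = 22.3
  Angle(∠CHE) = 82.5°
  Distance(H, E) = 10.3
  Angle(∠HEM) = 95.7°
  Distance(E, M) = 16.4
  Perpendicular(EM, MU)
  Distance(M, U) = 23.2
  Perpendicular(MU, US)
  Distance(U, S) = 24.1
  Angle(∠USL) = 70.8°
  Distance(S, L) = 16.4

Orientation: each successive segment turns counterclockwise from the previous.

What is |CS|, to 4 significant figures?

32.02

C is at the origin; CH runs at 22.1° with length 22.3, so H = (20.66, 8.390). ∠CHE = 82.5° gives HE at 119.6° from the x-axis; with |HE| = 10.3, E = (15.57, 17.35). ∠HEM = 95.7° gives EM at -156.1° from the x-axis; with |EM| = 16.4, M = (0.5802, 10.70). EM is perpendicular to MU, so MU runs at -66.10°; with |MU| = 23.2, U = (9.980, -10.51). MU is perpendicular to US, so US runs at 23.90°; with |US| = 24.1, S = (32.01, -0.7455). Then |CS| = |S − C| = 32.02.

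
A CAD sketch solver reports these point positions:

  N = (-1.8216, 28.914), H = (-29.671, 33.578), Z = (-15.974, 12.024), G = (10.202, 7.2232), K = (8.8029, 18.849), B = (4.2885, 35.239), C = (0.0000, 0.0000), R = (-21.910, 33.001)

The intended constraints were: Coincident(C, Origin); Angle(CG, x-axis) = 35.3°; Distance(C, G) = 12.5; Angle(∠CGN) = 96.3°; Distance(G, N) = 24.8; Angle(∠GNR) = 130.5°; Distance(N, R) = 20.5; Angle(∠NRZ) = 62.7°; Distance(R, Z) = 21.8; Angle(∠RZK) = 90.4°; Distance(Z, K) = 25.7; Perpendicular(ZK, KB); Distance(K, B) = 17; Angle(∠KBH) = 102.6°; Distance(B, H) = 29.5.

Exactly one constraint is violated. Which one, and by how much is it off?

Distance(B, H) = 29.5 — off by 4.50.

C = (0.00, 0.00) ✓; CG at 35.30° ✓; |CG| = 12.50 ✓; ∠CGN = 96.30° ✓; |GN| = 24.80 ✓; ∠GNR = 130.5° ✓; |NR| = 20.50 ✓; ∠NRZ = 62.70° ✓; |RZ| = 21.80 ✓; ∠RZK = 90.40° ✓; |ZK| = 25.70 ✓; ∠(ZK, KB) = 90.00° ✓; |KB| = 17.00 ✓; ∠KBH = 102.6° ✓; |BH| = 34.00 ✗.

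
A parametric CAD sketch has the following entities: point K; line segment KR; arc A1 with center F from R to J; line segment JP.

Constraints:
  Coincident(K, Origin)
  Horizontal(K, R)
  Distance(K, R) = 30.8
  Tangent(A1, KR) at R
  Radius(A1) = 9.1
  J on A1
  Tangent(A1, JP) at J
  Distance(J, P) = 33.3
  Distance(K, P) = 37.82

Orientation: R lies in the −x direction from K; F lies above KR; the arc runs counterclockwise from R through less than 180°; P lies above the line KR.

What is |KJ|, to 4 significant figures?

23.08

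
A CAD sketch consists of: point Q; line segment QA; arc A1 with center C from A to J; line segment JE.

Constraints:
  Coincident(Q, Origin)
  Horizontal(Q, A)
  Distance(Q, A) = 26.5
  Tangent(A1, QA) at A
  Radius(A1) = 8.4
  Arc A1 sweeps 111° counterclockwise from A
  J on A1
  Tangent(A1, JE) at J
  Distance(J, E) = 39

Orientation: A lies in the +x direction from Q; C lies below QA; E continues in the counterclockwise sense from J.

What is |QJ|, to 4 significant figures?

21.87

Q is at the origin; QA is horizontal with |QA| = 26.5 and A on the +x side, so A = (26.50, 0.000). A1 meets QA tangentially, so CA is at right angles to QA, so C = A + (0, -8.4) = (26.50, -8.400). On A1, A sits at bearing 90° from C; a 111° counterclockwise sweep puts J at bearing 201°, so J = C + 8.4·(cos 201°, sin 201°) = (18.66, -11.41). Then |QJ| = |J − Q| = 21.87.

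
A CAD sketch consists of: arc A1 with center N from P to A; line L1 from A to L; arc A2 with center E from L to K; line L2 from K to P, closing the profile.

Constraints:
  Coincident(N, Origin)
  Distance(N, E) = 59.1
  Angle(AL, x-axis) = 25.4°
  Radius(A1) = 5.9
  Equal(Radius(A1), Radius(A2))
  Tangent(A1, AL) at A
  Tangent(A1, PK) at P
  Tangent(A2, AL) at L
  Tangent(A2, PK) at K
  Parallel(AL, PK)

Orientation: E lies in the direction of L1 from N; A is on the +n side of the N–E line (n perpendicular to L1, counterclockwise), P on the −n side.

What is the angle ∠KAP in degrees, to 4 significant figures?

78.71°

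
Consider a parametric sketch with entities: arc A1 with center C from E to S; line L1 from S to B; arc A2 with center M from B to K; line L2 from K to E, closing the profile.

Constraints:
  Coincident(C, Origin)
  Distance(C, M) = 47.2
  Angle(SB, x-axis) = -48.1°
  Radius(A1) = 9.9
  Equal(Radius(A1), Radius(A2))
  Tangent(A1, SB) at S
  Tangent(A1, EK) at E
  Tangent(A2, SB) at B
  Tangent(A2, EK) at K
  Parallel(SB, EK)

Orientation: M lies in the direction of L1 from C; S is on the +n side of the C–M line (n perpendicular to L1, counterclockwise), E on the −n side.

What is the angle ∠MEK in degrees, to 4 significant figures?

11.85°

The slot axis is L1's direction at -48.1°, so u = (cos -48.1°, sin -48.1°) = (0.6678, -0.7443) and n = (−sin -48.1°, cos -48.1°) = (0.7443, 0.6678). C is at the origin and M lies 47.2 along u from C, so M = 47.2·u = (31.52, -35.13). Tangency of A1 to both parallel lines with radius 9.9 puts S and E at C ± 9.9·n: S = (7.369, 6.612), E = (-7.369, -6.612). Equal radii place B and K the same way about M: B = M + 9.9·n = (38.89, -28.52), K = M − 9.9·n = (24.15, -41.74). Then cos ∠MEK = EM·EK / (|EM||EK|), giving 11.85°.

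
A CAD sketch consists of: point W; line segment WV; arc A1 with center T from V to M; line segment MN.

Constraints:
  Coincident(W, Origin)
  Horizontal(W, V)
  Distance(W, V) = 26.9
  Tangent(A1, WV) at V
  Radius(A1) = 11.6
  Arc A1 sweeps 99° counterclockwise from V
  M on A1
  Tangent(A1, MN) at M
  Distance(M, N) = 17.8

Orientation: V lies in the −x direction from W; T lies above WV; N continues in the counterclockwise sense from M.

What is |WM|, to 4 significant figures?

20.46

W is at the origin; WV is horizontal with |WV| = 26.9 and V on the −x side, so V = (-26.90, 0.000). A1 meets WV tangentially, so TV is at right angles to WV, so T = V + (0, 11.6) = (-26.90, 11.60). On A1, V sits at bearing -90° from T; a 99° counterclockwise sweep puts M at bearing 9°, so M = T + 11.6·(cos 9°, sin 9°) = (-15.44, 13.41). Then |WM| = |M − W| = 20.46.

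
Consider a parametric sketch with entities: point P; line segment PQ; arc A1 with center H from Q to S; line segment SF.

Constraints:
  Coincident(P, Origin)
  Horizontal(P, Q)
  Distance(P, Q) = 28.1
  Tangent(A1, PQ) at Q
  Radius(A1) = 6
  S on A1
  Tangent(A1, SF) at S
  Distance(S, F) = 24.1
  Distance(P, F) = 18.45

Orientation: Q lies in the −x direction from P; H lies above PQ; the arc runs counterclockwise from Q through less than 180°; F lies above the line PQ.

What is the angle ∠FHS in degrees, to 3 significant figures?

76.0°

P is at the origin; P and Q share the same y with |PQ| = 28.1 and Q on the −x side, so Q = (-28.1, 0.00). The tangent condition forces HQ to be normal to PQ, so H = Q + (0, 6) = (-28.1, 6.00). Since HS ⟂ SF (tangency), |HF| = √(6.0² + 24.1²) = 24.8 regardless of where S sits on A1. So F lies on both circle(P, 18.45) and circle(H, 24.8); the above-PQ intersection is F = (-6.05, 17.4). S is the foot of the tangent from F: S = (-24.1, 1.50).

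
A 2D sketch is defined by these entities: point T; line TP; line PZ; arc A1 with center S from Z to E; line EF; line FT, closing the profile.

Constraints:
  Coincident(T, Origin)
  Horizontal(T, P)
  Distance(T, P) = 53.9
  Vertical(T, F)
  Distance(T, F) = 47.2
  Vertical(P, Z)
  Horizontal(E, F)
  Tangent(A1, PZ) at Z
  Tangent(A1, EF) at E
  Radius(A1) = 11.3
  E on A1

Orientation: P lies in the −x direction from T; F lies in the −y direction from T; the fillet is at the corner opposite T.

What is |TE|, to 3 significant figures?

63.6

T is at the origin; T and P share the same y with |TP| = 53.9 and P on the −x side, so P = (-53.9, 0.00). T and F share the same x with |TF| = 47.2 and F on the −y side, so F = (0.00, -47.2). The virtual corner opposite T is at (-53.9, -47.2). Tangency of A1 to PZ means the radius SZ is perpendicular to PZ and A1 meets EF tangentially, so SE is at right angles to EF, with radius 11.3, so the center S sits 11.3 in from both sides at S = (-42.6, -35.9). That places the tangent points at Z = (-53.9, -35.9) on PZ and E = (-42.6, -47.2) on EF. Then |TE| = |E − T| = 63.6.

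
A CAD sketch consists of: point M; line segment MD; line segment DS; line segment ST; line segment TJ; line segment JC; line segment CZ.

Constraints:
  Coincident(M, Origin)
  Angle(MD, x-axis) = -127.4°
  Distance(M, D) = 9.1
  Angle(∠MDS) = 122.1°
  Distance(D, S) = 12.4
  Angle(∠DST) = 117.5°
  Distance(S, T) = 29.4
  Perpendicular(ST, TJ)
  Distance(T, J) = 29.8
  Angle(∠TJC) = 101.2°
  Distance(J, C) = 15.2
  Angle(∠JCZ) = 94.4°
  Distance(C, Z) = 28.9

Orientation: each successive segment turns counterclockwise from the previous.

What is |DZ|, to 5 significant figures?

13.850

∠TJC = 101.2° gives JC at 161.80° from the x-axis; with |JC| = 15.2, C = (17.188, 11.898). ∠JCZ = 94.4° gives CZ at -112.60° from the x-axis; with |CZ| = 28.9, Z = (6.0823, -14.782). Then |DZ| = |Z − D| = 13.850.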